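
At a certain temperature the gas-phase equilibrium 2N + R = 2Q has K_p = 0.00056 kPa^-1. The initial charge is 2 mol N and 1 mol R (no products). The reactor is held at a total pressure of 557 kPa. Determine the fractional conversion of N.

X = 0.228

Basis: 2 mol N initially; let X = conversion of N. Extent ξ = X.
At extent ξ: n_N = 2 − 2X; n_R = 1 − X; n_Q = 2X.
n_T = Σnᵢ = 3 − X.
Mole fractions y_i = n_i/n_T; K_p = p_Q^2 / (p_N^2 p_R) with p_i = y_i·P.
Setting this equal to 0.00056 kPa^-1 and taking the physical root (0 < X < 1) gives X = 0.228.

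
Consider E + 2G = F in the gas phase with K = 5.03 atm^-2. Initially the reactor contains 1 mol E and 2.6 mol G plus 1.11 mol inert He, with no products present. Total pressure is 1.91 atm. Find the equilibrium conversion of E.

Take 1 mol E as basis and let X be its fractional conversion, so ξ = X.
Moles: n_E = 1 − X; n_G = 2.6 − 2X; n_F = X; n_I = 1.11 (inert).
Summing: n_T = 4.71 − 2X.
Mole fractions y_i = n_i/n_T; K = p_F / (p_E p_G^2) with p_i = y_i·P.
This yields a degree-3 equation in X; solving on (0,1), X = 0.705.

X = 0.705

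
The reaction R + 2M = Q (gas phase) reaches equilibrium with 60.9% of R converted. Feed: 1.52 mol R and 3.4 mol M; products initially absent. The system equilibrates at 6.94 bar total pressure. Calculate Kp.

Kp = 0.127 bar^-2

Take 1.52 mol R as basis and let X be its fractional conversion, so ξ = 1.52X.
Species balance: n_R = 1.52 − 1.52X; n_M = 3.4 − 3.04X; n_Q = 1.52X.
Total moles n_T = 4.92 − 3.04X.
At X = 0.609: n_R = 0.594, n_M = 1.55, n_Q = 0.926, n_T = 3.07.
p_i = (n_i/n_T)·P. Kp = p_Q / (p_R p_M^2) = 0.127 bar^-2.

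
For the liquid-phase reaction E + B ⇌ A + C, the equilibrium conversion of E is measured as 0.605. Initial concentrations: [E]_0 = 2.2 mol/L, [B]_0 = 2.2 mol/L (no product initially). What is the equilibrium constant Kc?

Let X = conversion of E.
Concentrations: [E] = 2.2 − 2.2X; [B] = 2.2 − 2.2X; [A] = 2.2X; [C] = 2.2X.
At X = 0.605: [E] = 0.869, [B] = 0.869, [A] = 1.33, [C] = 1.33.
Kc = [A] [C] / ([E] [B]) = 2.35.

Kc = 2.35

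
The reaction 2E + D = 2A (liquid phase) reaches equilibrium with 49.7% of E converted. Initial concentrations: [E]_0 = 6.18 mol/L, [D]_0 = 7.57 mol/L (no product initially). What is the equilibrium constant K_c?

Let X = conversion of E.
Concentrations: [E] = 6.18 − 6.18X; [D] = 7.57 − 3.09X; [A] = 6.18X.
At X = 0.497: [E] = 3.11, [D] = 6.03, [A] = 3.07.
K_c = [A]^2 / ([E]^2 [D]) = 0.162 L/mol.

K_c = 0.162 L/mol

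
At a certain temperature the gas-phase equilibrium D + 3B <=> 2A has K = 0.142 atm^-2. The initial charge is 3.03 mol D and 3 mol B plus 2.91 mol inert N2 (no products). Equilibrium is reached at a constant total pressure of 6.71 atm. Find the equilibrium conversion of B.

Take 3 mol B as basis and let X be its fractional conversion, so ξ = X.
Species balance: n_D = 3.03 − X; n_B = 3 − 3X; n_A = 2X; n_I = 2.91 (inert).
Total moles n_T = 8.94 − 2X.
Mole fractions y_i = n_i/n_T; K = p_A^2 / (p_D p_B^3) with p_i = y_i·P.
Setting this equal to 0.142 atm^-2 and taking the physical root (0 < X < 1) gives X = 0.485.

X = 0.485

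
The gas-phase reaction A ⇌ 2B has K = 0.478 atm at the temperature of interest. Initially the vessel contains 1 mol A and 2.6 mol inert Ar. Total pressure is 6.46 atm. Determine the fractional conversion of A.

X = 0.233

Let X = conversion of A (basis 1 mol A); extent of reaction ξ = X.
Mole table: n_A = 1 − X; n_B = 2X; n_I = 2.6 (inert).
Summing: n_T = 3.6 + X.
Mole fractions y_i = n_i/n_T; K = p_B^2 / (p_A) with p_i = y_i·P.
Setting this equal to 0.478 atm and taking the physical root (0 < X < 1) gives X = 0.233.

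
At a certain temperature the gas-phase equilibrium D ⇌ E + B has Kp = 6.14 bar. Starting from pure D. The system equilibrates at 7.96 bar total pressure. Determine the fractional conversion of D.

Basis: 1 mol D initially; let X = conversion of D. Extent ξ = X.
Mole table: n_D = 1 − X; n_E = X; n_B = X.
n_T = Σnᵢ = 1 + X.
Mole fractions y_i = n_i/n_T; Kp = p_E p_B / (p_D) with p_i = y_i·P.
Substituting and setting equal to 6.14 bar gives a polynomial in X; the root in (0,1) is X = 0.660.

X = 0.660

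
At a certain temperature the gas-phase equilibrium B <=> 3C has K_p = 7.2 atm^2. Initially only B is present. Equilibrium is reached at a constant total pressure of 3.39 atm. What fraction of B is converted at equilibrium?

X = 0.352

Take 1 mol B as basis and let X be its fractional conversion, so ξ = X.
Mole table: n_B = 1 − X; n_C = 3X.
Total moles n_T = 1 + 2X.
y_i = n_i/n_T, p_i = y_i·P. K_p = p_C^3 / (p_B).
Equating to 7.2 atm^2 and solving on 0 < X < 1: X = 0.352.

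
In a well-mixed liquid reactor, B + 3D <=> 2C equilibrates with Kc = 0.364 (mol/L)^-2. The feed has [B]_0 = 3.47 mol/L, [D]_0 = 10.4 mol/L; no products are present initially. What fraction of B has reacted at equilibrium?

Let X = conversion of B; extent ξ = 3.47·X mol/L.
Concentrations: [B] = 3.47 − 3.47X; [D] = 10.4 − 10.4X; [C] = 6.94X.
Kc = [C]^2 / ([B] [D]^3).
This equals 0.364 at X = 0.653 (the root in 0 < X < 1).

X = 0.653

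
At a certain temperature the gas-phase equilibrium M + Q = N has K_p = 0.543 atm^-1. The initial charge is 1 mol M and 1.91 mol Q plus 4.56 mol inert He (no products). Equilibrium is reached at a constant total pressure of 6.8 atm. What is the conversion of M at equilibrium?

X = 0.436

Let X = conversion of M (basis 1 mol M); extent of reaction ξ = X.
Mole table: n_M = 1 − X; n_Q = 1.91 − X; n_N = X; n_I = 4.56 (inert).
Summing: n_T = 7.47 − X.
y_i = n_i/n_T, p_i = y_i·P. K_p = p_N / (p_M p_Q).
Substituting and setting equal to 0.543 atm^-1 gives a polynomial in X; the root in (0,1) is X = 0.436.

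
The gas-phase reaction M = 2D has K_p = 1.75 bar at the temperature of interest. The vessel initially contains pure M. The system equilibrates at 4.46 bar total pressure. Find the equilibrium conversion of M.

X = 0.299

Take 1 mol M as basis and let X be its fractional conversion, so ξ = X.
Moles: n_M = 1 − X; n_D = 2X.
Total moles n_T = 1 + X.
Mole fractions y_i = n_i/n_T; K_p = p_D^2 / (p_M) with p_i = y_i·P.
Substituting and setting equal to 1.75 bar gives a polynomial in X; the root in (0,1) is X = 0.299.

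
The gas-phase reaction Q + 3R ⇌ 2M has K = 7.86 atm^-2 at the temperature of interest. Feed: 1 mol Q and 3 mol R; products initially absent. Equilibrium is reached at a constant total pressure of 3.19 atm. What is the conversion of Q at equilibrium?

X = 0.718

Let X = conversion of Q (basis 1 mol Q); extent of reaction ξ = X.
At extent ξ: n_Q = 1 − X; n_R = 3 − 3X; n_M = 2X.
Total moles n_T = 4 − 2X.
With p_i = (n_i/n_T)P, K = p_M^2 / (p_Q p_R^3).
Equating to 7.86 atm^-2 and solving on 0 < X < 1: X = 0.718.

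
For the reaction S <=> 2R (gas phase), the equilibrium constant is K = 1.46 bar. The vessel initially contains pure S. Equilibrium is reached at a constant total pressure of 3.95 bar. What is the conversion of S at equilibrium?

Basis: 1 mol S initially; let X = conversion of S. Extent ξ = X.
At extent ξ: n_S = 1 − X; n_R = 2X.
n_T = Σnᵢ = 1 + X.
y_i = n_i/n_T, p_i = y_i·P. K = p_R^2 / (p_S).
Setting this equal to 1.46 bar and taking the physical root (0 < X < 1) gives X = 0.291.

X = 0.291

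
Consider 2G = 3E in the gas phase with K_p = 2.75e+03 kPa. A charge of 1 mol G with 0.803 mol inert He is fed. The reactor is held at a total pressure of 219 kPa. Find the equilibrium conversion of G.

Let X = conversion of G (basis 1 mol G); extent of reaction ξ = 0.5X.
Species balance: n_G = 1 − X; n_E = 1.5X; n_I = 0.803 (inert).
Total moles n_T = 1.8 + 0.5X.
y_i = n_i/n_T, p_i = y_i·P. K_p = p_E^3 / (p_G^2).
Setting this equal to 2.75e+03 kPa and taking the physical root (0 < X < 1) gives X = 0.765.

X = 0.765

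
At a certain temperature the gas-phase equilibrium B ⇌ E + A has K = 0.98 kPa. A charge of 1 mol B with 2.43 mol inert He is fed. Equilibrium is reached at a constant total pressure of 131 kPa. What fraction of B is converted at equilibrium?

Take 1 mol B as basis and let X be its fractional conversion, so ξ = X.
Species balance: n_B = 1 − X; n_E = X; n_A = X; n_I = 2.43 (inert).
n_T = Σnᵢ = 3.43 + X.
With p_i = (n_i/n_T)P, K = p_E p_A / (p_B).
Setting this equal to 0.98 kPa and taking the physical root (0 < X < 1) gives X = 0.151.

X = 0.151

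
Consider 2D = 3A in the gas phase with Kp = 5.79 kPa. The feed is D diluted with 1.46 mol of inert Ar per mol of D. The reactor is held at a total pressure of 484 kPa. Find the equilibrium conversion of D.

X = 0.182

Take 1 mol D as basis and let X be its fractional conversion, so ξ = 0.5X.
Moles: n_D = 1 − X; n_A = 1.5X; n_I = 1.46 (inert).
Total moles n_T = 2.46 + 0.5X.
Mole fractions y_i = n_i/n_T; Kp = p_A^3 / (p_D^2) with p_i = y_i·P.
Substituting and setting equal to 5.79 kPa gives a polynomial in X; the root in (0,1) is X = 0.182.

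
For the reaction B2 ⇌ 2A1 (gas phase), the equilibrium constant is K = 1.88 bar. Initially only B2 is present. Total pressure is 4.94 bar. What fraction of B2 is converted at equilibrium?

Take 1 mol B2 as basis and let X be its fractional conversion, so ξ = X.
Moles: n_B2 = 1 − X; n_A1 = 2X.
n_T = Σnᵢ = 1 + X.
Mole fractions y_i = n_i/n_T; K = p_A1^2 / (p_B2) with p_i = y_i·P.
Substituting and setting equal to 1.88 bar gives a polynomial in X; the root in (0,1) is X = 0.295.

X = 0.295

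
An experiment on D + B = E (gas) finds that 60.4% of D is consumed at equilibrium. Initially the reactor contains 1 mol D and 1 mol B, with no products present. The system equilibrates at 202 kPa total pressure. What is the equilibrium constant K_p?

K_p = 0.0266 kPa^-1

Basis: 1 mol D initially; let X = conversion of D. Extent ξ = X.
Moles: n_D = 1 − X; n_B = 1 − X; n_E = X.
Total moles n_T = 2 − X.
At X = 0.604: n_D = 0.396, n_B = 0.396, n_E = 0.604, n_T = 1.4.
p_i = (n_i/n_T)·P. K_p = p_E / (p_D p_B) = 0.0266 kPa^-1.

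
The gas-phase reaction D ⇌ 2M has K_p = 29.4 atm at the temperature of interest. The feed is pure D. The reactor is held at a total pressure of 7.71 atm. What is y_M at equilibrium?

Let X = conversion of D (basis 1 mol D); extent of reaction ξ = X.
Mole table: n_D = 1 − X; n_M = 2X.
Total moles n_T = 1 + X.
y_i = n_i/n_T, p_i = y_i·P. K_p = p_M^2 / (p_D).
Substituting and setting equal to 29.4 atm gives a polynomial in X; the root in (0,1) is X = 0.699.
Then n_M = 1.4, n_T = 1.7, so y_M = 0.823.

y_M = 0.823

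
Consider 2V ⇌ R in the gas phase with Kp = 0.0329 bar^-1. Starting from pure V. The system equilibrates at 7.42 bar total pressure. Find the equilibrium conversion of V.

Let X = conversion of V (basis 1 mol V); extent of reaction ξ = 0.5X.
Species balance: n_V = 1 − X; n_R = 0.5X.
Total moles n_T = 1 − 0.5X.
Mole fractions y_i = n_i/n_T; Kp = p_R / (p_V^2) with p_i = y_i·P.
Setting this equal to 0.0329 bar^-1 and taking the physical root (0 < X < 1) gives X = 0.289.

X = 0.289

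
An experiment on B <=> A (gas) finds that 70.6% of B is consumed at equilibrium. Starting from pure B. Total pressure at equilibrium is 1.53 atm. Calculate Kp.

Kp = 2.4

Take 1 mol B as basis and let X be its fractional conversion, so ξ = X.
Species balance: n_B = 1 − X; n_A = X.
Total moles n_T = 1 (Δν = 0, constant).
At X = 0.706: n_B = 0.294, n_A = 0.706, n_T = 1.
p_i = (n_i/n_T)·P. Kp = p_A / (p_B) = 2.4.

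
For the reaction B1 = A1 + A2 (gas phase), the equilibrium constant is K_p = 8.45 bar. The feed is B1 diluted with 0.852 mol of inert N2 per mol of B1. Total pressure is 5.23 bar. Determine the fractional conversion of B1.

X = 0.838

Take 1 mol B1 as basis and let X be its fractional conversion, so ξ = X.
Mole table: n_B1 = 1 − X; n_A1 = X; n_A2 = X; n_I = 0.852 (inert).
n_T = Σnᵢ = 1.85 + X.
Mole fractions y_i = n_i/n_T; K_p = p_A1 p_A2 / (p_B1) with p_i = y_i·P.
This yields a degree-2 equation in X; solving on (0,1), X = 0.838.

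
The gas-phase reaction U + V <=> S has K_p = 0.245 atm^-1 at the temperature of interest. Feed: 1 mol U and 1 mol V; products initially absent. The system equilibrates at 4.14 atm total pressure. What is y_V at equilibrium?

Let X = conversion of U (basis 1 mol U); extent of reaction ξ = X.
At extent ξ: n_U = 1 − X; n_V = 1 − X; n_S = X.
n_T = Σnᵢ = 2 − X.
With p_i = (n_i/n_T)P, K_p = p_S / (p_U p_V).
This yields a degree-2 equation in X; solving on (0,1), X = 0.295.
Then n_V = 0.705, n_T = 1.7, so y_V = 0.413.

y_V = 0.413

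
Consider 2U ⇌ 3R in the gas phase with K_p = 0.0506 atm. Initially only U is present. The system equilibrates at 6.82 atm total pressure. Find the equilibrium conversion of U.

Take 1 mol U as basis and let X be its fractional conversion, so ξ = 0.5X.
At extent ξ: n_U = 1 − X; n_R = 1.5X.
n_T = Σnᵢ = 1 + 0.5X.
y_i = n_i/n_T, p_i = y_i·P. K_p = p_R^3 / (p_U^2).
Setting this equal to 0.0506 atm and taking the physical root (0 < X < 1) gives X = 0.122.

X = 0.122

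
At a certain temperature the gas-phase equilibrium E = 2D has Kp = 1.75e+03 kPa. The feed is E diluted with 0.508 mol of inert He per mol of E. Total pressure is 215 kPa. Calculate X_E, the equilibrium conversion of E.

Basis: 1 mol E initially; let X = conversion of E. Extent ξ = X.
At extent ξ: n_E = 1 − X; n_D = 2X; n_I = 0.508 (inert).
Total moles n_T = 1.51 + X.
y_i = n_i/n_T, p_i = y_i·P. Kp = p_D^2 / (p_E).
Substituting and setting equal to 1.75e+03 kPa gives a polynomial in X; the root in (0,1) is X = 0.850.

X = 0.850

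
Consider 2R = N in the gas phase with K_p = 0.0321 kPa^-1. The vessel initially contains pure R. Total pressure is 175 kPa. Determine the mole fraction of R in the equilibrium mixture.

Take 1 mol R as basis and let X be its fractional conversion, so ξ = 0.5X.
Species balance: n_R = 1 − X; n_N = 0.5X.
n_T = Σnᵢ = 1 − 0.5X.
Mole fractions y_i = n_i/n_T; K_p = p_N / (p_R^2) with p_i = y_i·P.
Setting this equal to 0.0321 kPa^-1 and taking the physical root (0 < X < 1) gives X = 0.794.
Then n_R = 0.206, n_T = 0.603, so y_R = 0.342.

y_R = 0.342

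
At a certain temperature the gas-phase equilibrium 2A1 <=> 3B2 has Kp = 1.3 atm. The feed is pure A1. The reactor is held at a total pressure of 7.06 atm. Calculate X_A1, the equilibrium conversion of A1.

X = 0.311

Basis: 1 mol A1 initially; let X = conversion of A1. Extent ξ = 0.5X.
At extent ξ: n_A1 = 1 − X; n_B2 = 1.5X.
Total moles n_T = 1 + 0.5X.
With p_i = (n_i/n_T)P, Kp = p_B2^3 / (p_A1^2).
This yields a degree-3 equation in X; solving on (0,1), X = 0.311.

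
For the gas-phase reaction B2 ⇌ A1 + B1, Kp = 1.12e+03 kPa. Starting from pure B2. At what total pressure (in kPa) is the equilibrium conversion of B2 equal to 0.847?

P = 441 kPa

Let X = conversion of B2 (basis 1 mol B2); extent of reaction ξ = X.
Mole table: n_B2 = 1 − X; n_A1 = X; n_B1 = X.
Summing: n_T = 1 + X.
Kp = p_A1 p_B1 / (p_B2) with p_i = (n_i/n_T)·P.
At X = 0.847: the mole-fraction product g(X) = Π y_i^ν_i = 2.539. Since Kp = g(X)·P^{1}, P = (Kp/g)^(1/1) = (1.12e+03/2.539)^(1/1) = 441 kPa.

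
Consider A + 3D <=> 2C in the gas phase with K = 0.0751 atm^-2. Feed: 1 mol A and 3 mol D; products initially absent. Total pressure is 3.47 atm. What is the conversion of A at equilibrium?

X = 0.331

Take 1 mol A as basis and let X be its fractional conversion, so ξ = X.
At extent ξ: n_A = 1 − X; n_D = 3 − 3X; n_C = 2X.
n_T = Σnᵢ = 4 − 2X.
y_i = n_i/n_T, p_i = y_i·P. K = p_C^2 / (p_A p_D^3).
Equating to 0.0751 atm^-2 and solving on 0 < X < 1: X = 0.331.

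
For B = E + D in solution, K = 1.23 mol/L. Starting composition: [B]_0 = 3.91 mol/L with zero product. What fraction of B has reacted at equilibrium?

Let X = conversion of B; extent ξ = 3.91·X mol/L.
Concentrations: [B] = 3.91 − 3.91X; [E] = 3.91X; [D] = 3.91X.
K = [E] [D] / ([B]).
This equals 1.23 at X = 0.425 (the root in 0 < X < 1).

X = 0.425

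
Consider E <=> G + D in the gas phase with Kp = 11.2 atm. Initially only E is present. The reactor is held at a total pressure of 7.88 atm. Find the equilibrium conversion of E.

Take 1 mol E as basis and let X be its fractional conversion, so ξ = X.
Mole table: n_E = 1 − X; n_G = X; n_D = X.
Total moles n_T = 1 + X.
y_i = n_i/n_T, p_i = y_i·P. Kp = p_G p_D / (p_E).
This yields a degree-2 equation in X; solving on (0,1), X = 0.766.

X = 0.766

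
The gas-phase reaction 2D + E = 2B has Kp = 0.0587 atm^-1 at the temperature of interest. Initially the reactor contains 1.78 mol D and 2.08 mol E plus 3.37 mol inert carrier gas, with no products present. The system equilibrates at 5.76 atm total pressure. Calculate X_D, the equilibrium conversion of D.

X = 0.231

Take 1.78 mol D as basis and let X be its fractional conversion, so ξ = 0.89X.
Moles: n_D = 1.78 − 1.78X; n_E = 2.08 − 0.89X; n_B = 1.78X; n_I = 3.37 (inert).
Total moles n_T = 7.23 − 0.89X.
y_i = n_i/n_T, p_i = y_i·P. Kp = p_B^2 / (p_D^2 p_E).
Equating to 0.0587 atm^-1 and solving on 0 < X < 1: X = 0.231.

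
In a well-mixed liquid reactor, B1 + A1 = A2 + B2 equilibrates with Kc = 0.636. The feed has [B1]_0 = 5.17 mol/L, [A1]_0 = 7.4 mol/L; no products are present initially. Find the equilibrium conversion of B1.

X = 0.524

Let X = conversion of B1; extent ξ = 5.17·X mol/L.
Concentrations: [B1] = 5.17 − 5.17X; [A1] = 7.4 − 5.17X; [A2] = 5.17X; [B2] = 5.17X.
Kc = [A2] [B2] / ([B1] [A1]).
Equating to 0.636: the physical root is X = 0.524.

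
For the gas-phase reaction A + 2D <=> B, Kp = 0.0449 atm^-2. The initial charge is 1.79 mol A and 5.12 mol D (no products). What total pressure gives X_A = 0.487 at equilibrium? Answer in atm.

P = 7.04 atm

Take 1.79 mol A as basis and let X be its fractional conversion, so ξ = 1.79X.
At extent ξ: n_A = 1.79 − 1.79X; n_D = 5.12 − 3.58X; n_B = 1.79X.
Total moles n_T = 6.91 − 3.58X.
Kp = p_B / (p_A p_D^2) with p_i = (n_i/n_T)·P.
At X = 0.487: the mole-fraction product g(X) = Π y_i^ν_i = 2.223. Since Kp = g(X)·P^{-2}, P = (g/Kp)^(1/2) = (2.223/0.0449)^(1/2) = 7.04 atm.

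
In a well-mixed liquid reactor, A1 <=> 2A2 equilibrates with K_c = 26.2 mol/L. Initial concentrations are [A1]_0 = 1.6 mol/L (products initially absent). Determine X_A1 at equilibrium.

X = 0.831

Let X = conversion of A1; extent ξ = 1.6·X mol/L.
Concentrations: [A1] = 1.6 − 1.6X; [A2] = 3.2X.
K_c = [A2]^2 / ([A1]).
Solving K_c = 26.2 for X ∈ (0,1): X = 0.831.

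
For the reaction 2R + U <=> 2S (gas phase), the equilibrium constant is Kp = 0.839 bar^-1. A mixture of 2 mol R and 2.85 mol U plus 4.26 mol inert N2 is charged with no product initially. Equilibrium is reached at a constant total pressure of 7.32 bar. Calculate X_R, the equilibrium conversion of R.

X = 0.562

Basis: 2 mol R initially; let X = conversion of R. Extent ξ = X.
At extent ξ: n_R = 2 − 2X; n_U = 2.85 − X; n_S = 2X; n_I = 4.26 (inert).
Summing: n_T = 9.11 − X.
y_i = n_i/n_T, p_i = y_i·P. Kp = p_S^2 / (p_R^2 p_U).
Substituting and setting equal to 0.839 bar^-1 gives a polynomial in X; the root in (0,1) is X = 0.562.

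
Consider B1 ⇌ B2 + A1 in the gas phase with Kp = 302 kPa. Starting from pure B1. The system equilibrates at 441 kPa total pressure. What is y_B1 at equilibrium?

Let X = conversion of B1 (basis 1 mol B1); extent of reaction ξ = X.
Mole table: n_B1 = 1 − X; n_B2 = X; n_A1 = X.
Total moles n_T = 1 + X.
y_i = n_i/n_T, p_i = y_i·P. Kp = p_B2 p_A1 / (p_B1).
Substituting and setting equal to 302 kPa gives a polynomial in X; the root in (0,1) is X = 0.638.
Then n_B1 = 0.362, n_T = 1.64, so y_B1 = 0.221.

y_B1 = 0.221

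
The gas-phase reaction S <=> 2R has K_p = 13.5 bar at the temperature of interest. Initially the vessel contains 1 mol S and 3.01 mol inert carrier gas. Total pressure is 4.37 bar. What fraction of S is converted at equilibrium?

Take 1 mol S as basis and let X be its fractional conversion, so ξ = X.
Moles: n_S = 1 − X; n_R = 2X; n_I = 3.01 (inert).
Total moles n_T = 4.01 + X.
y_i = n_i/n_T, p_i = y_i·P. K_p = p_R^2 / (p_S).
This yields a degree-2 equation in X; solving on (0,1), X = 0.820.

X = 0.820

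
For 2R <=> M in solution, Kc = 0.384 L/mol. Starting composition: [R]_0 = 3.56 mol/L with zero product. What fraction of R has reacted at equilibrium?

Let X = conversion of R; extent ξ = 3.56X/2 mol/L.
Concentrations: [R] = 3.56 − 3.56X; [M] = 1.78X.
Kc = [M] / ([R]^2).
Equating to 0.384 L/mol: the physical root is X = 0.551.

X = 0.551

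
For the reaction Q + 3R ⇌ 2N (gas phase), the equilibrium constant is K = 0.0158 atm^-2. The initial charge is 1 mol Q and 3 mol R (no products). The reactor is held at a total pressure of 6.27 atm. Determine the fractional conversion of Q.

X = 0.297

Take 1 mol Q as basis and let X be its fractional conversion, so ξ = X.
At extent ξ: n_Q = 1 − X; n_R = 3 − 3X; n_N = 2X.
Total moles n_T = 4 − 2X.
Mole fractions y_i = n_i/n_T; K = p_N^2 / (p_Q p_R^3) with p_i = y_i·P.
This yields a degree-4 equation in X; solving on (0,1), X = 0.297.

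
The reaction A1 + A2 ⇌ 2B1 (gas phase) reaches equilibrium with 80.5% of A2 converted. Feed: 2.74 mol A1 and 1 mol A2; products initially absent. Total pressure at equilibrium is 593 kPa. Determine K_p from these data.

Take 1 mol A2 as basis and let X be its fractional conversion, so ξ = X.
Mole table: n_A1 = 2.74 − X; n_A2 = 1 − X; n_B1 = 2X.
n_T stays at 3.74 (no change in mole number).
At X = 0.805: n_A1 = 1.94, n_A2 = 0.195, n_B1 = 1.61, n_T = 3.74.
p_i = (n_i/n_T)·P. K_p = p_B1^2 / (p_A1 p_A2) = 6.87.

K_p = 6.87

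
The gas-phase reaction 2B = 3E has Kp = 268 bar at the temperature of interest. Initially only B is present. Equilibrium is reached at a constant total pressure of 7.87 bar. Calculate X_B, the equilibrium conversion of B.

X = 0.807

Let X = conversion of B (basis 1 mol B); extent of reaction ξ = 0.5X.
Species balance: n_B = 1 − X; n_E = 1.5X.
Summing: n_T = 1 + 0.5X.
y_i = n_i/n_T, p_i = y_i·P. Kp = p_E^3 / (p_B^2).
Equating to 268 bar and solving on 0 < X < 1: X = 0.807.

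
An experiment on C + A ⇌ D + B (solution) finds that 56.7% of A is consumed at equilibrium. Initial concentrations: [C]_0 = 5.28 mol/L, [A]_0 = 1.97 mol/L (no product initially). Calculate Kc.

Kc = 0.351

Let X = conversion of A.
Concentrations: [C] = 5.28 − 1.97X; [A] = 1.97 − 1.97X; [D] = 1.97X; [B] = 1.97X.
At X = 0.567: [C] = 4.16, [A] = 0.853, [D] = 1.12, [B] = 1.12.
Kc = [D] [B] / ([C] [A]) = 0.351.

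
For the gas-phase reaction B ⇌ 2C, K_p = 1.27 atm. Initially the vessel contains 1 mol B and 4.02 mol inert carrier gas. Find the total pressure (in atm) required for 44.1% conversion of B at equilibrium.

P = 4.98 atm

Let X = conversion of B (basis 1 mol B); extent of reaction ξ = X.
Species balance: n_B = 1 − X; n_C = 2X; n_I = 4.02 (inert).
Summing: n_T = 5.02 + X.
K_p = p_C^2 / (p_B) with p_i = (n_i/n_T)·P.
At X = 0.441: the mole-fraction product g(X) = Π y_i^ν_i = 0.2548. Since K_p = g(X)·P^{1}, P = (K_p/g)^(1/1) = (1.27/0.2548)^(1/1) = 4.98 atm.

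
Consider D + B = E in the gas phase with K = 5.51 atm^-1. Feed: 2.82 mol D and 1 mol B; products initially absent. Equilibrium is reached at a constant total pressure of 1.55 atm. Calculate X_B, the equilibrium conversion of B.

Take 1 mol B as basis and let X be its fractional conversion, so ξ = X.
Species balance: n_D = 2.82 − X; n_B = 1 − X; n_E = X.
n_T = Σnᵢ = 3.82 − X.
Mole fractions y_i = n_i/n_T; K = p_E / (p_D p_B) with p_i = y_i·P.
Equating to 5.51 atm^-1 and solving on 0 < X < 1: X = 0.850.

X = 0.850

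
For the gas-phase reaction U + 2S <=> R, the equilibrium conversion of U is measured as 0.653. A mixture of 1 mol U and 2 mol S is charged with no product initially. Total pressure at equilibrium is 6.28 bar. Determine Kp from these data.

Kp = 0.284 bar^-2

Take 1 mol U as basis and let X be its fractional conversion, so ξ = X.
Mole table: n_U = 1 − X; n_S = 2 − 2X; n_R = X.
n_T = Σnᵢ = 3 − 2X.
At X = 0.653: n_U = 0.347, n_S = 0.694, n_R = 0.653, n_T = 1.69.
p_i = (n_i/n_T)·P. Kp = p_R / (p_U p_S^2) = 0.284 bar^-2.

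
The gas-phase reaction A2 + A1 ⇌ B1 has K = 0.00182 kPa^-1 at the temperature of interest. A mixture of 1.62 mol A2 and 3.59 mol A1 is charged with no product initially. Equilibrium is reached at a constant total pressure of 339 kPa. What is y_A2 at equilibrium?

y_A2 = 0.243

Let X = conversion of A2 (basis 1.62 mol A2); extent of reaction ξ = 1.62X.
Mole table: n_A2 = 1.62 − 1.62X; n_A1 = 3.59 − 1.62X; n_B1 = 1.62X.
Summing: n_T = 5.21 − 1.62X.
y_i = n_i/n_T, p_i = y_i·P. K = p_B1 / (p_A2 p_A1).
Setting this equal to 0.00182 kPa^-1 and taking the physical root (0 < X < 1) gives X = 0.289.
Then n_A2 = 1.15, n_T = 4.74, so y_A2 = 0.243.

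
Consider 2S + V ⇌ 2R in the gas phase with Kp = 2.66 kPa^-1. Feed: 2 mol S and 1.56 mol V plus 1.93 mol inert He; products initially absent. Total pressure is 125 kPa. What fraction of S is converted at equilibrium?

X = 0.875

Let X = conversion of S (basis 2 mol S); extent of reaction ξ = X.
Moles: n_S = 2 − 2X; n_V = 1.56 − X; n_R = 2X; n_I = 1.93 (inert).
Summing: n_T = 5.49 − X.
With p_i = (n_i/n_T)P, Kp = p_R^2 / (p_S^2 p_V).
Substituting and setting equal to 2.66 kPa^-1 gives a polynomial in X; the root in (0,1) is X = 0.875.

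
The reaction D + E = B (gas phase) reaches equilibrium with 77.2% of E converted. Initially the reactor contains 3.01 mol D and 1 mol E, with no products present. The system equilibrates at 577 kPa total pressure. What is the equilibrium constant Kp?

Kp = 0.00849 kPa^-1

Basis: 1 mol E initially; let X = conversion of E. Extent ξ = X.
Mole table: n_D = 3.01 − X; n_E = 1 − X; n_B = X.
n_T = Σnᵢ = 4.01 − X.
At X = 0.772: n_D = 2.24, n_E = 0.228, n_B = 0.772, n_T = 3.24.
p_i = (n_i/n_T)·P. Kp = p_B / (p_D p_E) = 0.00849 kPa^-1.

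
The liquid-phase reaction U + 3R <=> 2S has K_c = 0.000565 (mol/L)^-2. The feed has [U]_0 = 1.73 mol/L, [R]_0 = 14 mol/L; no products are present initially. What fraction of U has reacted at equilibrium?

Let X = conversion of U; extent ξ = 1.73·X mol/L.
Concentrations: [U] = 1.73 − 1.73X; [R] = 14 − 5.19X; [S] = 3.46X.
K_c = [S]^2 / ([U] [R]^3).
Setting equal to 0.000565 and solving for X on (0,1) gives X = 0.322.

X = 0.322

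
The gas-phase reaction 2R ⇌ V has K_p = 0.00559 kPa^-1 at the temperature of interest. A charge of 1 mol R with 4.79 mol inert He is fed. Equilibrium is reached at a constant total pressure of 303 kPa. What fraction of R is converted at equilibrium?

X = 0.297

Let X = conversion of R (basis 1 mol R); extent of reaction ξ = 0.5X.
Species balance: n_R = 1 − X; n_V = 0.5X; n_I = 4.79 (inert).
n_T = Σnᵢ = 5.79 − 0.5X.
Mole fractions y_i = n_i/n_T; K_p = p_V / (p_R^2) with p_i = y_i·P.
Equating to 0.00559 kPa^-1 and solving on 0 < X < 1: X = 0.297.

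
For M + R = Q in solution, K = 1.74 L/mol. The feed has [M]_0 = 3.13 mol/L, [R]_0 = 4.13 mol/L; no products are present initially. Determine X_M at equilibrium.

Let X = conversion of M; extent ξ = 3.13·X mol/L.
Concentrations: [M] = 3.13 − 3.13X; [R] = 4.13 − 3.13X; [Q] = 3.13X.
K = [Q] / ([M] [R]).
This equals 1.74 at X = 0.755 (the root in 0 < X < 1).

X = 0.755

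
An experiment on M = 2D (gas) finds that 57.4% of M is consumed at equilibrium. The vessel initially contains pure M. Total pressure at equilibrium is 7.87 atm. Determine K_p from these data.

Basis: 1 mol M initially; let X = conversion of M. Extent ξ = X.
Species balance: n_M = 1 − X; n_D = 2X.
Summing: n_T = 1 + X.
At X = 0.574: n_M = 0.426, n_D = 1.15, n_T = 1.57.
p_i = (n_i/n_T)·P. K_p = p_D^2 / (p_M) = 15.5 atm.

K_p = 15.5 atm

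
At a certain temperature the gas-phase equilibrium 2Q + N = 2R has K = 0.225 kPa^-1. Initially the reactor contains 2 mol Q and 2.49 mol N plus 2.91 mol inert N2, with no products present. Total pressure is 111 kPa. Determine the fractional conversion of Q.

X = 0.720

Let X = conversion of Q (basis 2 mol Q); extent of reaction ξ = X.
At extent ξ: n_Q = 2 − 2X; n_N = 2.49 − X; n_R = 2X; n_I = 2.91 (inert).
n_T = Σnᵢ = 7.4 − X.
y_i = n_i/n_T, p_i = y_i·P. K = p_R^2 / (p_Q^2 p_N).
Setting this equal to 0.225 kPa^-1 and taking the physical root (0 < X < 1) gives X = 0.720.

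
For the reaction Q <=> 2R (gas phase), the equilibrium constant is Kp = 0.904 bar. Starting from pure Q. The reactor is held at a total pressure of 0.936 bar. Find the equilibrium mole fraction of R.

y_R = 0.612

Take 1 mol Q as basis and let X be its fractional conversion, so ξ = X.
Species balance: n_Q = 1 − X; n_R = 2X.
Summing: n_T = 1 + X.
With p_i = (n_i/n_T)P, Kp = p_R^2 / (p_Q).
This yields a degree-2 equation in X; solving on (0,1), X = 0.441.
Then n_R = 0.882, n_T = 1.44, so y_R = 0.612.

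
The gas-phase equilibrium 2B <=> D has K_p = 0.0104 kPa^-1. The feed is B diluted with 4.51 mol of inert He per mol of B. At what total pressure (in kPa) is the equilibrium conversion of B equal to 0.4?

P = 284 kPa

Basis: 1 mol B initially; let X = conversion of B. Extent ξ = 0.5X.
Species balance: n_B = 1 − X; n_D = 0.5X; n_I = 4.51 (inert).
Summing: n_T = 5.51 − 0.5X.
K_p = p_D / (p_B^2) with p_i = (n_i/n_T)·P.
At X = 0.4: the mole-fraction product g(X) = Π y_i^ν_i = 2.95. Since K_p = g(X)·P^{-1}, P = (g/K_p)^(1/1) = (2.95/0.0104)^(1/1) = 284 kPa.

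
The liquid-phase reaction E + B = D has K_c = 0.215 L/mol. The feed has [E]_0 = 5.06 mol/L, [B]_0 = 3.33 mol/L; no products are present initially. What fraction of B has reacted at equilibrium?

Let X = conversion of B; extent ξ = 3.33·X mol/L.
Concentrations: [E] = 5.06 − 3.33X; [B] = 3.33 − 3.33X; [D] = 3.33X.
K_c = [D] / ([E] [B]).
Setting equal to 0.215 and solving for X on (0,1) gives X = 0.437.

X = 0.437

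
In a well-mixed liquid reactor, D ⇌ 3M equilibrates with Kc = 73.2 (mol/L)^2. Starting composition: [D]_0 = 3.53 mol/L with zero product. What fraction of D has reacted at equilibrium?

Let X = conversion of D; extent ξ = 3.53·X mol/L.
Concentrations: [D] = 3.53 − 3.53X; [M] = 10.6X.
Kc = [M]^3 / ([D]).
This equals 73.2 at X = 0.483 (the root in 0 < X < 1).

X = 0.483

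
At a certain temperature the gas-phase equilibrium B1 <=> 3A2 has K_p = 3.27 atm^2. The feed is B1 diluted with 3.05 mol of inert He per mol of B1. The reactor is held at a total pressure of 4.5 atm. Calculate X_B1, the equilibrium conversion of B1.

X = 0.434

Let X = conversion of B1 (basis 1 mol B1); extent of reaction ξ = X.
Mole table: n_B1 = 1 − X; n_A2 = 3X; n_I = 3.05 (inert).
n_T = Σnᵢ = 4.05 + 2X.
y_i = n_i/n_T, p_i = y_i·P. K_p = p_A2^3 / (p_B1).
Substituting and setting equal to 3.27 atm^2 gives a polynomial in X; the root in (0,1) is X = 0.434.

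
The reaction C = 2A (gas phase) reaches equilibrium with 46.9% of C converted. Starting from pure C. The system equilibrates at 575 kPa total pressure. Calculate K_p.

Let X = conversion of C (basis 1 mol C); extent of reaction ξ = X.
Moles: n_C = 1 − X; n_A = 2X.
n_T = Σnᵢ = 1 + X.
At X = 0.469: n_C = 0.531, n_A = 0.938, n_T = 1.47.
p_i = (n_i/n_T)·P. K_p = p_A^2 / (p_C) = 649 kPa.

K_p = 649 kPa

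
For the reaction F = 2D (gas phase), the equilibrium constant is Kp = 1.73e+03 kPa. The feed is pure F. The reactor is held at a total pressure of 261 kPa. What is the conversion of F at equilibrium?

X = 0.790

Basis: 1 mol F initially; let X = conversion of F. Extent ξ = X.
Mole table: n_F = 1 − X; n_D = 2X.
n_T = Σnᵢ = 1 + X.
With p_i = (n_i/n_T)P, Kp = p_D^2 / (p_F).
Substituting and setting equal to 1.73e+03 kPa gives a polynomial in X; the root in (0,1) is X = 0.790.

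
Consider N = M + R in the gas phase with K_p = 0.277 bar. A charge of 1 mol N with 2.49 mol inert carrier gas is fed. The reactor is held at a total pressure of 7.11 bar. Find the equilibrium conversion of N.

X = 0.318

Take 1 mol N as basis and let X be its fractional conversion, so ξ = X.
Moles: n_N = 1 − X; n_M = X; n_R = X; n_I = 2.49 (inert).
n_T = Σnᵢ = 3.49 + X.
With p_i = (n_i/n_T)P, K_p = p_M p_R / (p_N).
Substituting and setting equal to 0.277 bar gives a polynomial in X; the root in (0,1) is X = 0.318.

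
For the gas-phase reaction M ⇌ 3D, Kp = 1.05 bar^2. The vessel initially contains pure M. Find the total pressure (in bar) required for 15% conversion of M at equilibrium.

P = 4.07 bar

Let X = conversion of M (basis 1 mol M); extent of reaction ξ = X.
Mole table: n_M = 1 − X; n_D = 3X.
Total moles n_T = 1 + 2X.
Kp = p_D^3 / (p_M) with p_i = (n_i/n_T)·P.
At X = 0.15: the mole-fraction product g(X) = Π y_i^ν_i = 0.06344. Since Kp = g(X)·P^{2}, P = (Kp/g)^(1/2) = (1.05/0.06344)^(1/2) = 4.07 bar.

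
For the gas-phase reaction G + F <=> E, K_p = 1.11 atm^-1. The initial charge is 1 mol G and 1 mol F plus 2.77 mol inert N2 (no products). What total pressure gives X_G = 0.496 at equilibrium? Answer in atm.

Let X = conversion of G (basis 1 mol G); extent of reaction ξ = X.
Species balance: n_G = 1 − X; n_F = 1 − X; n_E = X; n_I = 2.77 (inert).
Summing: n_T = 4.77 − X.
K_p = p_E / (p_G p_F) with p_i = (n_i/n_T)·P.
At X = 0.496: the mole-fraction product g(X) = Π y_i^ν_i = 8.346. Since K_p = g(X)·P^{-1}, P = (g/K_p)^(1/1) = (8.346/1.11)^(1/1) = 7.52 atm.

P = 7.52 atm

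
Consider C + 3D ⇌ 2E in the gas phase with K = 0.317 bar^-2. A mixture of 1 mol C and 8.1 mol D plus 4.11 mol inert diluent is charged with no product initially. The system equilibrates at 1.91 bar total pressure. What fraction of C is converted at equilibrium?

X = 0.516

Let X = conversion of C (basis 1 mol C); extent of reaction ξ = X.
Species balance: n_C = 1 − X; n_D = 8.1 − 3X; n_E = 2X; n_I = 4.11 (inert).
Total moles n_T = 13.2 − 2X.
Mole fractions y_i = n_i/n_T; K = p_E^2 / (p_C p_D^3) with p_i = y_i·P.
Equating to 0.317 bar^-2 and solving on 0 < X < 1: X = 0.516.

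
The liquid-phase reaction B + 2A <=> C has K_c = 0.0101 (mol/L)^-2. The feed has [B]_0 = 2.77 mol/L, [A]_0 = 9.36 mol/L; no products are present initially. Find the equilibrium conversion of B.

X = 0.356

Let X = conversion of B; extent ξ = 2.77·X mol/L.
Concentrations: [B] = 2.77 − 2.77X; [A] = 9.36 − 5.54X; [C] = 2.77X.
K_c = [C] / ([B] [A]^2).
Solving K_c = 0.0101 for X ∈ (0,1): X = 0.356.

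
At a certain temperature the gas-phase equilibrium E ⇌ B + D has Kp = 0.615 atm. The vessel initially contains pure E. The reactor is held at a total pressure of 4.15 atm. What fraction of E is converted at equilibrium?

X = 0.359

Let X = conversion of E (basis 1 mol E); extent of reaction ξ = X.
At extent ξ: n_E = 1 − X; n_B = X; n_D = X.
n_T = Σnᵢ = 1 + X.
With p_i = (n_i/n_T)P, Kp = p_B p_D / (p_E).
Setting this equal to 0.615 atm and taking the physical root (0 < X < 1) gives X = 0.359.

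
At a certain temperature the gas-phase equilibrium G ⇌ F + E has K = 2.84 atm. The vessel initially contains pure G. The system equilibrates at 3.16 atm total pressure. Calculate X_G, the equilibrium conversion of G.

Take 1 mol G as basis and let X be its fractional conversion, so ξ = X.
Species balance: n_G = 1 − X; n_F = X; n_E = X.
Total moles n_T = 1 + X.
y_i = n_i/n_T, p_i = y_i·P. K = p_F p_E / (p_G).
Setting this equal to 2.84 atm and taking the physical root (0 < X < 1) gives X = 0.688.

X = 0.688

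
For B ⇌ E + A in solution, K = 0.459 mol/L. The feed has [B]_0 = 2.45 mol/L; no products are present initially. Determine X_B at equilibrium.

X = 0.349

Let X = conversion of B; extent ξ = 2.45·X mol/L.
Concentrations: [B] = 2.45 − 2.45X; [E] = 2.45X; [A] = 2.45X.
K = [E] [A] / ([B]).
Equating to 0.459 mol/L: the physical root is X = 0.349.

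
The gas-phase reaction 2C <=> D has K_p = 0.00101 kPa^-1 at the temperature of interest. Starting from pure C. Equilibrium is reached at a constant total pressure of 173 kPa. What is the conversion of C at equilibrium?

X = 0.233

Basis: 1 mol C initially; let X = conversion of C. Extent ξ = 0.5X.
Species balance: n_C = 1 − X; n_D = 0.5X.
Summing: n_T = 1 − 0.5X.
y_i = n_i/n_T, p_i = y_i·P. K_p = p_D / (p_C^2).
This yields a degree-2 equation in X; solving on (0,1), X = 0.233.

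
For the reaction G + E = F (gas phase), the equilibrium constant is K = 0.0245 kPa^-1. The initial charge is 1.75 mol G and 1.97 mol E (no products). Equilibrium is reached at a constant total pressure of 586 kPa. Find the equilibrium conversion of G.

Let X = conversion of G (basis 1.75 mol G); extent of reaction ξ = 1.75X.
At extent ξ: n_G = 1.75 − 1.75X; n_E = 1.97 − 1.75X; n_F = 1.75X.
n_T = Σnᵢ = 3.72 − 1.75X.
Mole fractions y_i = n_i/n_T; K = p_F / (p_G p_E) with p_i = y_i·P.
Equating to 0.0245 kPa^-1 and solving on 0 < X < 1: X = 0.785.

X = 0.785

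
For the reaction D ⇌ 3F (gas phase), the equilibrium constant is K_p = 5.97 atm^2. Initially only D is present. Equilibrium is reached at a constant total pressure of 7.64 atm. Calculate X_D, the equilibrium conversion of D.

X = 0.179

Let X = conversion of D (basis 1 mol D); extent of reaction ξ = X.
Mole table: n_D = 1 − X; n_F = 3X.
Total moles n_T = 1 + 2X.
Mole fractions y_i = n_i/n_T; K_p = p_F^3 / (p_D) with p_i = y_i·P.
This yields a degree-3 equation in X; solving on (0,1), X = 0.179.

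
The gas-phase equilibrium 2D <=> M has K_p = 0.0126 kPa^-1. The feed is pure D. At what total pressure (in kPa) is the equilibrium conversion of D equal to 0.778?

P = 383 kPa

Take 1 mol D as basis and let X be its fractional conversion, so ξ = 0.5X.
Mole table: n_D = 1 − X; n_M = 0.5X.
Total moles n_T = 1 − 0.5X.
K_p = p_M / (p_D^2) with p_i = (n_i/n_T)·P.
At X = 0.778: the mole-fraction product g(X) = Π y_i^ν_i = 4.823. Since K_p = g(X)·P^{-1}, P = (g/K_p)^(1/1) = (4.823/0.0126)^(1/1) = 383 kPa.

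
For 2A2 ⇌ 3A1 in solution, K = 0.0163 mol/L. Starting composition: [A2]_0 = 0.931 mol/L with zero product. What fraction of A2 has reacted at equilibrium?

X = 0.155

Let X = conversion of A2; extent ξ = 0.931X/2 mol/L.
Concentrations: [A2] = 0.931 − 0.931X; [A1] = 1.4X.
K = [A1]^3 / ([A2]^2).
Equating to 0.0163 mol/L: the physical root is X = 0.155.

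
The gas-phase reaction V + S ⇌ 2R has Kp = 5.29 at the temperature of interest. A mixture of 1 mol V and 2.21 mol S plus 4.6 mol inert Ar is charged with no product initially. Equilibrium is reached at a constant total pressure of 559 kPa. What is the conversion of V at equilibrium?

X = 0.729

Basis: 1 mol V initially; let X = conversion of V. Extent ξ = X.
Moles: n_V = 1 − X; n_S = 2.21 − X; n_R = 2X; n_I = 4.6 (inert).
Since Δν = 0, n_T = 7.81 throughout.
y_i = n_i/n_T, p_i = y_i·P. Kp = p_R^2 / (p_V p_S).
Substituting and setting equal to 5.29 gives a polynomial in X; the root in (0,1) is X = 0.729.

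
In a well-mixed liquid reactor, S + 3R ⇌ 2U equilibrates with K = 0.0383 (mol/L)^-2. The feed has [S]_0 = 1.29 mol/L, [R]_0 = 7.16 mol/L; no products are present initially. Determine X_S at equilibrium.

Let X = conversion of S; extent ξ = 1.29·X mol/L.
Concentrations: [S] = 1.29 − 1.29X; [R] = 7.16 − 3.87X; [U] = 2.58X.
K = [U]^2 / ([S] [R]^3).
This equals 0.0383 at X = 0.592 (the root in 0 < X < 1).

X = 0.592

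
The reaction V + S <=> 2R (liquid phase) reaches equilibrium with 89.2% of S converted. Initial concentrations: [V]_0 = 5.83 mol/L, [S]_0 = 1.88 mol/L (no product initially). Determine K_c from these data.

Let X = conversion of S.
Concentrations: [V] = 5.83 − 1.88X; [S] = 1.88 − 1.88X; [R] = 3.76X.
At X = 0.892: [V] = 4.15, [S] = 0.203, [R] = 3.35.
K_c = [R]^2 / ([V] [S]) = 13.3.

K_c = 13.3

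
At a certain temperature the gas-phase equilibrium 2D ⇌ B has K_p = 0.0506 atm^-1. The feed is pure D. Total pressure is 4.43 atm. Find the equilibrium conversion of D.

Let X = conversion of D (basis 1 mol D); extent of reaction ξ = 0.5X.
Species balance: n_D = 1 − X; n_B = 0.5X.
Total moles n_T = 1 − 0.5X.
y_i = n_i/n_T, p_i = y_i·P. K_p = p_B / (p_D^2).
Setting this equal to 0.0506 atm^-1 and taking the physical root (0 < X < 1) gives X = 0.274.

X = 0.274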